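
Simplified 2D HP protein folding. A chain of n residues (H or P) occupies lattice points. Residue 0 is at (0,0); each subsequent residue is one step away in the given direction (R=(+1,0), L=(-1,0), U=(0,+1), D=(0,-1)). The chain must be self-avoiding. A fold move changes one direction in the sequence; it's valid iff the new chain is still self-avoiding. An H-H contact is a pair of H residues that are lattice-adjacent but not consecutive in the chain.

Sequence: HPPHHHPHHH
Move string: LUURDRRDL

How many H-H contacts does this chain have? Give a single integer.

Answer: 2

Derivation:
Positions: [(0, 0), (-1, 0), (-1, 1), (-1, 2), (0, 2), (0, 1), (1, 1), (2, 1), (2, 0), (1, 0)]
H-H contact: residue 0 @(0,0) - residue 9 @(1, 0)
H-H contact: residue 0 @(0,0) - residue 5 @(0, 1)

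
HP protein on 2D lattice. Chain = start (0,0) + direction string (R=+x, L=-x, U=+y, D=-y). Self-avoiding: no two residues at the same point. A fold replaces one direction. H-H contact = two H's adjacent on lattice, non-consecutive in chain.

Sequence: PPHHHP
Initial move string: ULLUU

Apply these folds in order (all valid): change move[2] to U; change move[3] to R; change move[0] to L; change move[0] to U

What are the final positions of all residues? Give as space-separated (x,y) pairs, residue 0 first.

Initial moves: ULLUU
Fold: move[2]->U => ULUUU (positions: [(0, 0), (0, 1), (-1, 1), (-1, 2), (-1, 3), (-1, 4)])
Fold: move[3]->R => ULURU (positions: [(0, 0), (0, 1), (-1, 1), (-1, 2), (0, 2), (0, 3)])
Fold: move[0]->L => LLURU (positions: [(0, 0), (-1, 0), (-2, 0), (-2, 1), (-1, 1), (-1, 2)])
Fold: move[0]->U => ULURU (positions: [(0, 0), (0, 1), (-1, 1), (-1, 2), (0, 2), (0, 3)])

Answer: (0,0) (0,1) (-1,1) (-1,2) (0,2) (0,3)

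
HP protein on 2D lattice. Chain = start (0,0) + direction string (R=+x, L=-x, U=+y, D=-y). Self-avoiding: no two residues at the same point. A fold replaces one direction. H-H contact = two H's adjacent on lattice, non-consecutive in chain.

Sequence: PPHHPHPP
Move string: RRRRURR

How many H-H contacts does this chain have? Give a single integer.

Answer: 0

Derivation:
Positions: [(0, 0), (1, 0), (2, 0), (3, 0), (4, 0), (4, 1), (5, 1), (6, 1)]
No H-H contacts found.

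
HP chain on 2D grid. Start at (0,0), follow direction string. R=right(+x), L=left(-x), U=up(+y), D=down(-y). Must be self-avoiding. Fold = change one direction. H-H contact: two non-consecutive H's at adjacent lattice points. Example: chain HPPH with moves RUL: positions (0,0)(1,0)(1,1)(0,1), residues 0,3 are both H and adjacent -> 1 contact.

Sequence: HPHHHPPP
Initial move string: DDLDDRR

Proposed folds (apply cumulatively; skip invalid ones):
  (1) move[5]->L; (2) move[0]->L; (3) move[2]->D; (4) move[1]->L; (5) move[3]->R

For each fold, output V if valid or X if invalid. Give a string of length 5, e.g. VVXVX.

Answer: XVVVV

Derivation:
Initial: DDLDDRR -> [(0, 0), (0, -1), (0, -2), (-1, -2), (-1, -3), (-1, -4), (0, -4), (1, -4)]
Fold 1: move[5]->L => DDLDDLR INVALID (collision), skipped
Fold 2: move[0]->L => LDLDDRR VALID
Fold 3: move[2]->D => LDDDDRR VALID
Fold 4: move[1]->L => LLDDDRR VALID
Fold 5: move[3]->R => LLDRDRR VALID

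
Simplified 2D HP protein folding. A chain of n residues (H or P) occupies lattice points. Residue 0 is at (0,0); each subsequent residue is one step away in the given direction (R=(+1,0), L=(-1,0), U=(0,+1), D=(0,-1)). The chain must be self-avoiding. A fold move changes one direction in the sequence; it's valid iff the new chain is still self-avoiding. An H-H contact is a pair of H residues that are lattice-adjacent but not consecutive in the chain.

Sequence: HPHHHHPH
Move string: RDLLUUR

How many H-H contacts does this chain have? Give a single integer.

Answer: 3

Derivation:
Positions: [(0, 0), (1, 0), (1, -1), (0, -1), (-1, -1), (-1, 0), (-1, 1), (0, 1)]
H-H contact: residue 0 @(0,0) - residue 5 @(-1, 0)
H-H contact: residue 0 @(0,0) - residue 7 @(0, 1)
H-H contact: residue 0 @(0,0) - residue 3 @(0, -1)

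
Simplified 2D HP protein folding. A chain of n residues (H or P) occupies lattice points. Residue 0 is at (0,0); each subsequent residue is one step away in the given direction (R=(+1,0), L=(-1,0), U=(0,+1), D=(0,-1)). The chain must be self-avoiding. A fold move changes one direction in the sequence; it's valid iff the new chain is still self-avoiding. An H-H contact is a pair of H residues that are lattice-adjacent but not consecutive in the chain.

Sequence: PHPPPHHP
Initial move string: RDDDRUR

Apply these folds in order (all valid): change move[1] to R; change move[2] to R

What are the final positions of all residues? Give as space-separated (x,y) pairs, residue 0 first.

Initial moves: RDDDRUR
Fold: move[1]->R => RRDDRUR (positions: [(0, 0), (1, 0), (2, 0), (2, -1), (2, -2), (3, -2), (3, -1), (4, -1)])
Fold: move[2]->R => RRRDRUR (positions: [(0, 0), (1, 0), (2, 0), (3, 0), (3, -1), (4, -1), (4, 0), (5, 0)])

Answer: (0,0) (1,0) (2,0) (3,0) (3,-1) (4,-1) (4,0) (5,0)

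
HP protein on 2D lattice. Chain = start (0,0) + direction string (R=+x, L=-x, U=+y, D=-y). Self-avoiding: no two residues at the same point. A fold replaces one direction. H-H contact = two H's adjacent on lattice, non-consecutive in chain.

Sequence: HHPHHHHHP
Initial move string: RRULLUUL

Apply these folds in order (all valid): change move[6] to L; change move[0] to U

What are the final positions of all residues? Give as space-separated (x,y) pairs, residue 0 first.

Answer: (0,0) (0,1) (1,1) (1,2) (0,2) (-1,2) (-1,3) (-2,3) (-3,3)

Derivation:
Initial moves: RRULLUUL
Fold: move[6]->L => RRULLULL (positions: [(0, 0), (1, 0), (2, 0), (2, 1), (1, 1), (0, 1), (0, 2), (-1, 2), (-2, 2)])
Fold: move[0]->U => URULLULL (positions: [(0, 0), (0, 1), (1, 1), (1, 2), (0, 2), (-1, 2), (-1, 3), (-2, 3), (-3, 3)])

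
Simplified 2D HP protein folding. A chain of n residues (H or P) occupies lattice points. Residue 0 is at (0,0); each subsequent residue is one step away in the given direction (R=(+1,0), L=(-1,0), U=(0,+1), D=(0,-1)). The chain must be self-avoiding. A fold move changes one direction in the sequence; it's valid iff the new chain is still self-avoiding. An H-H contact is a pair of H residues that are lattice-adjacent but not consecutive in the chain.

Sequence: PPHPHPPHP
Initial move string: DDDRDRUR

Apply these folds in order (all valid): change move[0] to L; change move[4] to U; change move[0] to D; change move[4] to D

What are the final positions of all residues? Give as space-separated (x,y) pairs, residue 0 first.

Initial moves: DDDRDRUR
Fold: move[0]->L => LDDRDRUR (positions: [(0, 0), (-1, 0), (-1, -1), (-1, -2), (0, -2), (0, -3), (1, -3), (1, -2), (2, -2)])
Fold: move[4]->U => LDDRURUR (positions: [(0, 0), (-1, 0), (-1, -1), (-1, -2), (0, -2), (0, -1), (1, -1), (1, 0), (2, 0)])
Fold: move[0]->D => DDDRURUR (positions: [(0, 0), (0, -1), (0, -2), (0, -3), (1, -3), (1, -2), (2, -2), (2, -1), (3, -1)])
Fold: move[4]->D => DDDRDRUR (positions: [(0, 0), (0, -1), (0, -2), (0, -3), (1, -3), (1, -4), (2, -4), (2, -3), (3, -3)])

Answer: (0,0) (0,-1) (0,-2) (0,-3) (1,-3) (1,-4) (2,-4) (2,-3) (3,-3)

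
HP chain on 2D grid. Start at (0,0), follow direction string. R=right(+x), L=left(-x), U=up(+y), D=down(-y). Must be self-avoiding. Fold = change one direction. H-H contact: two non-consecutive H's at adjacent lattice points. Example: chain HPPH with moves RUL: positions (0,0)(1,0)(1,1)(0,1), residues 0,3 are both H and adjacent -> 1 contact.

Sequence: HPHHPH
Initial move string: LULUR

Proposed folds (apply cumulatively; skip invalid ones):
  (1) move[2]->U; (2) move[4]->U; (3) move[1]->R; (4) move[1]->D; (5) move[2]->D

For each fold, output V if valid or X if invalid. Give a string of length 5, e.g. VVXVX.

Initial: LULUR -> [(0, 0), (-1, 0), (-1, 1), (-2, 1), (-2, 2), (-1, 2)]
Fold 1: move[2]->U => LUUUR VALID
Fold 2: move[4]->U => LUUUU VALID
Fold 3: move[1]->R => LRUUU INVALID (collision), skipped
Fold 4: move[1]->D => LDUUU INVALID (collision), skipped
Fold 5: move[2]->D => LUDUU INVALID (collision), skipped

Answer: VVXXX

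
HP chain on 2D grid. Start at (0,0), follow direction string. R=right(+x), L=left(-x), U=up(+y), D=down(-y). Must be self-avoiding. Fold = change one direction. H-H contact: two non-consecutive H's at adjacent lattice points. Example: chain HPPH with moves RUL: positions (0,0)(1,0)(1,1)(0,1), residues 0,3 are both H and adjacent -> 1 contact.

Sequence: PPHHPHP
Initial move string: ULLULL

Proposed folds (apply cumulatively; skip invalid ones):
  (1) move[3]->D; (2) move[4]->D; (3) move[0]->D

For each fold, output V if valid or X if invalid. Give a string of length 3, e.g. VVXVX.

Answer: VVV

Derivation:
Initial: ULLULL -> [(0, 0), (0, 1), (-1, 1), (-2, 1), (-2, 2), (-3, 2), (-4, 2)]
Fold 1: move[3]->D => ULLDLL VALID
Fold 2: move[4]->D => ULLDDL VALID
Fold 3: move[0]->D => DLLDDL VALID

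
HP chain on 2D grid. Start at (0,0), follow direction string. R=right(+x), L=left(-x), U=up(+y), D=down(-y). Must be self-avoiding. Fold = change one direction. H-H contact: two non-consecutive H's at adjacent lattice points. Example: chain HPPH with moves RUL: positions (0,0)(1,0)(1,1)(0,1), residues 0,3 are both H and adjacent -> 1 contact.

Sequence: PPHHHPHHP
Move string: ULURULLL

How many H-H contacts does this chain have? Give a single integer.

Positions: [(0, 0), (0, 1), (-1, 1), (-1, 2), (0, 2), (0, 3), (-1, 3), (-2, 3), (-3, 3)]
H-H contact: residue 3 @(-1,2) - residue 6 @(-1, 3)

Answer: 1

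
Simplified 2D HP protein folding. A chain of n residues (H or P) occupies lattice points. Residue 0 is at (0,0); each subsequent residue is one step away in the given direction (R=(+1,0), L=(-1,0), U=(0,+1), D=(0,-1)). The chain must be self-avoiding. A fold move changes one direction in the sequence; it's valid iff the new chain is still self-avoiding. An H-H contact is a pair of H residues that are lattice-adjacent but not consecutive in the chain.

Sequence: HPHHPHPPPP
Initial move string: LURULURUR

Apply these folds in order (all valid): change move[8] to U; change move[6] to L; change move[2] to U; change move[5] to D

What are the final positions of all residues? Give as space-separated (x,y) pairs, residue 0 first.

Answer: (0,0) (-1,0) (-1,1) (-1,2) (-1,3) (-2,3) (-2,2) (-3,2) (-3,3) (-3,4)

Derivation:
Initial moves: LURULURUR
Fold: move[8]->U => LURULURUU (positions: [(0, 0), (-1, 0), (-1, 1), (0, 1), (0, 2), (-1, 2), (-1, 3), (0, 3), (0, 4), (0, 5)])
Fold: move[6]->L => LURULULUU (positions: [(0, 0), (-1, 0), (-1, 1), (0, 1), (0, 2), (-1, 2), (-1, 3), (-2, 3), (-2, 4), (-2, 5)])
Fold: move[2]->U => LUUULULUU (positions: [(0, 0), (-1, 0), (-1, 1), (-1, 2), (-1, 3), (-2, 3), (-2, 4), (-3, 4), (-3, 5), (-3, 6)])
Fold: move[5]->D => LUUULDLUU (positions: [(0, 0), (-1, 0), (-1, 1), (-1, 2), (-1, 3), (-2, 3), (-2, 2), (-3, 2), (-3, 3), (-3, 4)])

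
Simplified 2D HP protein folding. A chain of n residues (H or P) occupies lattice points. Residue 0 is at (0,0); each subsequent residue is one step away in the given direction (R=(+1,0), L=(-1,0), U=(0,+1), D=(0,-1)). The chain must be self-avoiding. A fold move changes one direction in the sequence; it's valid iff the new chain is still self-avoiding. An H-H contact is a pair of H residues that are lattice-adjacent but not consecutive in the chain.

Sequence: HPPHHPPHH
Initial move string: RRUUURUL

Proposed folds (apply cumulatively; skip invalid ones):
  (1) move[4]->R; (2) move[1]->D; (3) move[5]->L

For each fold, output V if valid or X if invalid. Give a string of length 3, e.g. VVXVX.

Initial: RRUUURUL -> [(0, 0), (1, 0), (2, 0), (2, 1), (2, 2), (2, 3), (3, 3), (3, 4), (2, 4)]
Fold 1: move[4]->R => RRUURRUL VALID
Fold 2: move[1]->D => RDUURRUL INVALID (collision), skipped
Fold 3: move[5]->L => RRUURLUL INVALID (collision), skipped

Answer: VXX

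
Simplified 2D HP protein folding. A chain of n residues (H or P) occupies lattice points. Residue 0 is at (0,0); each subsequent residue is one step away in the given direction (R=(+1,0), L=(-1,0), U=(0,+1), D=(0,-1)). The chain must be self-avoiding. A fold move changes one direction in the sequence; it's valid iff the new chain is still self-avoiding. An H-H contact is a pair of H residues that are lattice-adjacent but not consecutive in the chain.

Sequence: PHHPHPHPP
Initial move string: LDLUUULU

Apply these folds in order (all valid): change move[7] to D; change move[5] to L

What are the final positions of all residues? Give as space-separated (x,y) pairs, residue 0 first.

Initial moves: LDLUUULU
Fold: move[7]->D => LDLUUULD (positions: [(0, 0), (-1, 0), (-1, -1), (-2, -1), (-2, 0), (-2, 1), (-2, 2), (-3, 2), (-3, 1)])
Fold: move[5]->L => LDLUULLD (positions: [(0, 0), (-1, 0), (-1, -1), (-2, -1), (-2, 0), (-2, 1), (-3, 1), (-4, 1), (-4, 0)])

Answer: (0,0) (-1,0) (-1,-1) (-2,-1) (-2,0) (-2,1) (-3,1) (-4,1) (-4,0)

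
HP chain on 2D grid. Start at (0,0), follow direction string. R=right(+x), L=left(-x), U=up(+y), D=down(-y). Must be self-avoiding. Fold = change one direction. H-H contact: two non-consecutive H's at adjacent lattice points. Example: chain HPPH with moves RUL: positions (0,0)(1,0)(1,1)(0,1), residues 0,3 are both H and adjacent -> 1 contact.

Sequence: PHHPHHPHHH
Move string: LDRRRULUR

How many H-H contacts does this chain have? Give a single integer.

Positions: [(0, 0), (-1, 0), (-1, -1), (0, -1), (1, -1), (2, -1), (2, 0), (1, 0), (1, 1), (2, 1)]
H-H contact: residue 4 @(1,-1) - residue 7 @(1, 0)

Answer: 1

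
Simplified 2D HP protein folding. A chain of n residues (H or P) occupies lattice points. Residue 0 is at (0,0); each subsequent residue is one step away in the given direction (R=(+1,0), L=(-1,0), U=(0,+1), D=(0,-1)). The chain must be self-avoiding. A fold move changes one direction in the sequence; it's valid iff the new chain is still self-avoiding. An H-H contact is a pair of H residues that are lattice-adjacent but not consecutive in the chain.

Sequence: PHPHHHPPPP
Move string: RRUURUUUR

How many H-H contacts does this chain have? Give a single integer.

Positions: [(0, 0), (1, 0), (2, 0), (2, 1), (2, 2), (3, 2), (3, 3), (3, 4), (3, 5), (4, 5)]
No H-H contacts found.

Answer: 0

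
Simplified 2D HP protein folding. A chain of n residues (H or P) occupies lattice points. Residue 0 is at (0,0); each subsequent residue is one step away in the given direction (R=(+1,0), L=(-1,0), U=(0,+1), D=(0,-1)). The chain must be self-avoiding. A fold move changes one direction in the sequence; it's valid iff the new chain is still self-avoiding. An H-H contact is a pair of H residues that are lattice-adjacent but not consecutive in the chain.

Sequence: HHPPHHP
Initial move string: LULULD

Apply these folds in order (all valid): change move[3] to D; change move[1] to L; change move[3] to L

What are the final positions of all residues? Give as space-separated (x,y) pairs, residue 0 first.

Answer: (0,0) (-1,0) (-2,0) (-3,0) (-4,0) (-5,0) (-5,-1)

Derivation:
Initial moves: LULULD
Fold: move[3]->D => LULDLD (positions: [(0, 0), (-1, 0), (-1, 1), (-2, 1), (-2, 0), (-3, 0), (-3, -1)])
Fold: move[1]->L => LLLDLD (positions: [(0, 0), (-1, 0), (-2, 0), (-3, 0), (-3, -1), (-4, -1), (-4, -2)])
Fold: move[3]->L => LLLLLD (positions: [(0, 0), (-1, 0), (-2, 0), (-3, 0), (-4, 0), (-5, 0), (-5, -1)])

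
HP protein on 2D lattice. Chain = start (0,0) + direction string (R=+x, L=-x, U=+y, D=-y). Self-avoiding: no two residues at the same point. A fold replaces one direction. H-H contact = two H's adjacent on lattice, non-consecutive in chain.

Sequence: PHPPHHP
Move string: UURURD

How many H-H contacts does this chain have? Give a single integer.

Answer: 0

Derivation:
Positions: [(0, 0), (0, 1), (0, 2), (1, 2), (1, 3), (2, 3), (2, 2)]
No H-H contacts found.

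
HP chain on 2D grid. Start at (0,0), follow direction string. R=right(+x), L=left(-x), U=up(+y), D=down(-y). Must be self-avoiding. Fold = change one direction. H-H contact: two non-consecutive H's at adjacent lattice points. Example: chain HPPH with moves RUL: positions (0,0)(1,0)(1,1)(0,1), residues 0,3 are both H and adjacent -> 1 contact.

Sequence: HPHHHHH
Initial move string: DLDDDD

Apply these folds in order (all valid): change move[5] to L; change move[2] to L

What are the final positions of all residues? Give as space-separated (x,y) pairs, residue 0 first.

Initial moves: DLDDDD
Fold: move[5]->L => DLDDDL (positions: [(0, 0), (0, -1), (-1, -1), (-1, -2), (-1, -3), (-1, -4), (-2, -4)])
Fold: move[2]->L => DLLDDL (positions: [(0, 0), (0, -1), (-1, -1), (-2, -1), (-2, -2), (-2, -3), (-3, -3)])

Answer: (0,0) (0,-1) (-1,-1) (-2,-1) (-2,-2) (-2,-3) (-3,-3)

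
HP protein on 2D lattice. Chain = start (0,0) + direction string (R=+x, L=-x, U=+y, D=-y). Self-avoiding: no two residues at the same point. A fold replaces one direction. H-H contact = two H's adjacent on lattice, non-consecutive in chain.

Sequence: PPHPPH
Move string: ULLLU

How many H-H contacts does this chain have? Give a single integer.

Answer: 0

Derivation:
Positions: [(0, 0), (0, 1), (-1, 1), (-2, 1), (-3, 1), (-3, 2)]
No H-H contacts found.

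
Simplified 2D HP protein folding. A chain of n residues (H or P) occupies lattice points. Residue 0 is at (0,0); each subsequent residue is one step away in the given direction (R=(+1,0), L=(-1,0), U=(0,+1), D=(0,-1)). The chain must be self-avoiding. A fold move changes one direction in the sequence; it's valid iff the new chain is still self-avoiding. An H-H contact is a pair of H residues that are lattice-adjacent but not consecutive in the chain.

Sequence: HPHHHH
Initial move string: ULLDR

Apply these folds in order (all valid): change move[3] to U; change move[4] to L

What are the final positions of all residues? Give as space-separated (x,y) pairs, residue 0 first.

Answer: (0,0) (0,1) (-1,1) (-2,1) (-2,2) (-3,2)

Derivation:
Initial moves: ULLDR
Fold: move[3]->U => ULLUR (positions: [(0, 0), (0, 1), (-1, 1), (-2, 1), (-2, 2), (-1, 2)])
Fold: move[4]->L => ULLUL (positions: [(0, 0), (0, 1), (-1, 1), (-2, 1), (-2, 2), (-3, 2)])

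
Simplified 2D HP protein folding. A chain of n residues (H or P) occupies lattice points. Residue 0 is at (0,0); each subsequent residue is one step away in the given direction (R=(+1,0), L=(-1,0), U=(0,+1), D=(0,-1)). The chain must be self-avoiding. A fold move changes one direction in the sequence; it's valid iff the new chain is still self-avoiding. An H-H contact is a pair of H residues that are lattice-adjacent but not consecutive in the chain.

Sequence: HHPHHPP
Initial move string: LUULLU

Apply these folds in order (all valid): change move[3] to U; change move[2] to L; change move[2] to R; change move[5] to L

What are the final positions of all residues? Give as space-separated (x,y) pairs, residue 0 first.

Answer: (0,0) (-1,0) (-1,1) (0,1) (0,2) (-1,2) (-2,2)

Derivation:
Initial moves: LUULLU
Fold: move[3]->U => LUUULU (positions: [(0, 0), (-1, 0), (-1, 1), (-1, 2), (-1, 3), (-2, 3), (-2, 4)])
Fold: move[2]->L => LULULU (positions: [(0, 0), (-1, 0), (-1, 1), (-2, 1), (-2, 2), (-3, 2), (-3, 3)])
Fold: move[2]->R => LURULU (positions: [(0, 0), (-1, 0), (-1, 1), (0, 1), (0, 2), (-1, 2), (-1, 3)])
Fold: move[5]->L => LURULL (positions: [(0, 0), (-1, 0), (-1, 1), (0, 1), (0, 2), (-1, 2), (-2, 2)])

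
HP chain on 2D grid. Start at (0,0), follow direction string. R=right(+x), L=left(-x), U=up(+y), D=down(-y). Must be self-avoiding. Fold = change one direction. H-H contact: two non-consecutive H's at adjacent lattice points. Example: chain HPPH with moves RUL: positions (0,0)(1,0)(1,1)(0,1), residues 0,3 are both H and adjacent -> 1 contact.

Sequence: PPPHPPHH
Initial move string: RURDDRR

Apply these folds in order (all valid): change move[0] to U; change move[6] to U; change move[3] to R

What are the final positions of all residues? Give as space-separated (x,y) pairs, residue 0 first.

Answer: (0,0) (0,1) (0,2) (1,2) (2,2) (2,1) (3,1) (3,2)

Derivation:
Initial moves: RURDDRR
Fold: move[0]->U => UURDDRR (positions: [(0, 0), (0, 1), (0, 2), (1, 2), (1, 1), (1, 0), (2, 0), (3, 0)])
Fold: move[6]->U => UURDDRU (positions: [(0, 0), (0, 1), (0, 2), (1, 2), (1, 1), (1, 0), (2, 0), (2, 1)])
Fold: move[3]->R => UURRDRU (positions: [(0, 0), (0, 1), (0, 2), (1, 2), (2, 2), (2, 1), (3, 1), (3, 2)])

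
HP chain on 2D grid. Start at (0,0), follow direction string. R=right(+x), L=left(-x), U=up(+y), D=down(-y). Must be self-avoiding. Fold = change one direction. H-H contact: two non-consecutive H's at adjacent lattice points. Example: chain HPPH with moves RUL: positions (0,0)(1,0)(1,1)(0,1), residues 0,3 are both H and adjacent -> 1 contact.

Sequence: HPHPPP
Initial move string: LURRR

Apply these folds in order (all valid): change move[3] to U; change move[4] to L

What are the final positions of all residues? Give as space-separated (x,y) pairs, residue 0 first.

Initial moves: LURRR
Fold: move[3]->U => LURUR (positions: [(0, 0), (-1, 0), (-1, 1), (0, 1), (0, 2), (1, 2)])
Fold: move[4]->L => LURUL (positions: [(0, 0), (-1, 0), (-1, 1), (0, 1), (0, 2), (-1, 2)])

Answer: (0,0) (-1,0) (-1,1) (0,1) (0,2) (-1,2)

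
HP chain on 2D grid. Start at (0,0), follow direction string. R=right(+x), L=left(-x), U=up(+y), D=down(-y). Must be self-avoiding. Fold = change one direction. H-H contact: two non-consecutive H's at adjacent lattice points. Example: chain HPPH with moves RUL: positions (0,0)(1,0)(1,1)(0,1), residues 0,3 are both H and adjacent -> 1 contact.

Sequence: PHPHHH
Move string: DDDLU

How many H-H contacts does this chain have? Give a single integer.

Answer: 0

Derivation:
Positions: [(0, 0), (0, -1), (0, -2), (0, -3), (-1, -3), (-1, -2)]
No H-H contacts found.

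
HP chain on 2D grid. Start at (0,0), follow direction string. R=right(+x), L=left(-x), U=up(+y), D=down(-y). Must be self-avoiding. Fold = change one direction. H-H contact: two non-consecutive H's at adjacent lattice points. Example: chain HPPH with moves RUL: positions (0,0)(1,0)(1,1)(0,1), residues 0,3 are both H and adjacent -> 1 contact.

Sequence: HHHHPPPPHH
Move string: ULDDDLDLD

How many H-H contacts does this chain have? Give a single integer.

Positions: [(0, 0), (0, 1), (-1, 1), (-1, 0), (-1, -1), (-1, -2), (-2, -2), (-2, -3), (-3, -3), (-3, -4)]
H-H contact: residue 0 @(0,0) - residue 3 @(-1, 0)

Answer: 1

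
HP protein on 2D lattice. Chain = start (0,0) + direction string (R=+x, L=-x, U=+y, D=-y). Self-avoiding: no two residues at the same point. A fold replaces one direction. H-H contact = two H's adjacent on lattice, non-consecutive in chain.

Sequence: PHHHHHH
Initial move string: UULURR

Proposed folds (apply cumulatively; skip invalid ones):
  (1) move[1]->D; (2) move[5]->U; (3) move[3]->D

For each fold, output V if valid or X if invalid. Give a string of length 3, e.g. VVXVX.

Initial: UULURR -> [(0, 0), (0, 1), (0, 2), (-1, 2), (-1, 3), (0, 3), (1, 3)]
Fold 1: move[1]->D => UDLURR INVALID (collision), skipped
Fold 2: move[5]->U => UULURU VALID
Fold 3: move[3]->D => UULDRU INVALID (collision), skipped

Answer: XVX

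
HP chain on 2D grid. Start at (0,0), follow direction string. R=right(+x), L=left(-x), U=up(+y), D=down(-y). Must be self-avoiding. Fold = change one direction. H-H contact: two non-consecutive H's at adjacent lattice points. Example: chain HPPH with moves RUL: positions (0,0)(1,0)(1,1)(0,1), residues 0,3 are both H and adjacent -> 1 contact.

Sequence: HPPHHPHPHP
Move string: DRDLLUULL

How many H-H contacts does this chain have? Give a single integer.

Answer: 0

Derivation:
Positions: [(0, 0), (0, -1), (1, -1), (1, -2), (0, -2), (-1, -2), (-1, -1), (-1, 0), (-2, 0), (-3, 0)]
No H-H contacts found.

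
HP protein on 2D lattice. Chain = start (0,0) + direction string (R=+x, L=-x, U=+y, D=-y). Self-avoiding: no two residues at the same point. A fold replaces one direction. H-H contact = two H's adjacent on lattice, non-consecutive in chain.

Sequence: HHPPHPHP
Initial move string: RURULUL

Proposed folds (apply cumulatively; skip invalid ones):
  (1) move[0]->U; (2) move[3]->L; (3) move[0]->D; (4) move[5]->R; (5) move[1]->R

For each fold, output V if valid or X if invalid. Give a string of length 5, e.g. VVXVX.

Answer: VXXXV

Derivation:
Initial: RURULUL -> [(0, 0), (1, 0), (1, 1), (2, 1), (2, 2), (1, 2), (1, 3), (0, 3)]
Fold 1: move[0]->U => UURULUL VALID
Fold 2: move[3]->L => UURLLUL INVALID (collision), skipped
Fold 3: move[0]->D => DURULUL INVALID (collision), skipped
Fold 4: move[5]->R => UURULRL INVALID (collision), skipped
Fold 5: move[1]->R => URRULUL VALID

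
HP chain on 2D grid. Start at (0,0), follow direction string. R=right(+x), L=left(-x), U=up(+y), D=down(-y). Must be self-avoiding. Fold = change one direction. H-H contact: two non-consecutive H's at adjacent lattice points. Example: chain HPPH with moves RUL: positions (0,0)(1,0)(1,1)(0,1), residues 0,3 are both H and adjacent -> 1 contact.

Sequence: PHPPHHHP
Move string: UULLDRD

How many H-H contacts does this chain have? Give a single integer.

Answer: 1

Derivation:
Positions: [(0, 0), (0, 1), (0, 2), (-1, 2), (-2, 2), (-2, 1), (-1, 1), (-1, 0)]
H-H contact: residue 1 @(0,1) - residue 6 @(-1, 1)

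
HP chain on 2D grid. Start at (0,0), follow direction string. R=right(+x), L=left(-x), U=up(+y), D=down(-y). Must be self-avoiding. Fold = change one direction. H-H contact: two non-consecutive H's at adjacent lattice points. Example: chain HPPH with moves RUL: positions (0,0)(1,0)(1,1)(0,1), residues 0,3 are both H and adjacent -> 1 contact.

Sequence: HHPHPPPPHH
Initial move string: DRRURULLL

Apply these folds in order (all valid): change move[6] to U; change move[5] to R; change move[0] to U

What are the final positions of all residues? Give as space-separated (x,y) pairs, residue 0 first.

Answer: (0,0) (0,1) (1,1) (2,1) (2,2) (3,2) (4,2) (4,3) (3,3) (2,3)

Derivation:
Initial moves: DRRURULLL
Fold: move[6]->U => DRRURUULL (positions: [(0, 0), (0, -1), (1, -1), (2, -1), (2, 0), (3, 0), (3, 1), (3, 2), (2, 2), (1, 2)])
Fold: move[5]->R => DRRURRULL (positions: [(0, 0), (0, -1), (1, -1), (2, -1), (2, 0), (3, 0), (4, 0), (4, 1), (3, 1), (2, 1)])
Fold: move[0]->U => URRURRULL (positions: [(0, 0), (0, 1), (1, 1), (2, 1), (2, 2), (3, 2), (4, 2), (4, 3), (3, 3), (2, 3)])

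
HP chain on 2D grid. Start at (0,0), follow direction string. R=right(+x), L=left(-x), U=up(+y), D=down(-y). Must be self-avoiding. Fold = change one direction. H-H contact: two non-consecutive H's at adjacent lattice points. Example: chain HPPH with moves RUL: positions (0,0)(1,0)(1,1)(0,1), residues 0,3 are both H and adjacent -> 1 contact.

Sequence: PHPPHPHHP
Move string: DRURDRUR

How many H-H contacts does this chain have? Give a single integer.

Positions: [(0, 0), (0, -1), (1, -1), (1, 0), (2, 0), (2, -1), (3, -1), (3, 0), (4, 0)]
H-H contact: residue 4 @(2,0) - residue 7 @(3, 0)

Answer: 1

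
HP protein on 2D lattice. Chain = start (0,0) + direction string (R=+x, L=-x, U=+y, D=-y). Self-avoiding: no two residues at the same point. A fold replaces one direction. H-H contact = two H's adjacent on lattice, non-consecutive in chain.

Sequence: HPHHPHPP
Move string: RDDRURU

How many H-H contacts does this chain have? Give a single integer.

Answer: 1

Derivation:
Positions: [(0, 0), (1, 0), (1, -1), (1, -2), (2, -2), (2, -1), (3, -1), (3, 0)]
H-H contact: residue 2 @(1,-1) - residue 5 @(2, -1)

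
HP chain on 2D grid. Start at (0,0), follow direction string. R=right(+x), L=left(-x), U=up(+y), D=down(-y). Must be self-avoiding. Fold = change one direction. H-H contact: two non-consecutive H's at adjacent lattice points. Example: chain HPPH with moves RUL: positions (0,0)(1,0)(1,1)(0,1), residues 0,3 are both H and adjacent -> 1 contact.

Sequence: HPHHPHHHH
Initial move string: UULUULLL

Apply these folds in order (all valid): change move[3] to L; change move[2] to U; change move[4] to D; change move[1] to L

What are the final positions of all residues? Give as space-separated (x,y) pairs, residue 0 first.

Answer: (0,0) (0,1) (-1,1) (-1,2) (-2,2) (-2,1) (-3,1) (-4,1) (-5,1)

Derivation:
Initial moves: UULUULLL
Fold: move[3]->L => UULLULLL (positions: [(0, 0), (0, 1), (0, 2), (-1, 2), (-2, 2), (-2, 3), (-3, 3), (-4, 3), (-5, 3)])
Fold: move[2]->U => UUULULLL (positions: [(0, 0), (0, 1), (0, 2), (0, 3), (-1, 3), (-1, 4), (-2, 4), (-3, 4), (-4, 4)])
Fold: move[4]->D => UUULDLLL (positions: [(0, 0), (0, 1), (0, 2), (0, 3), (-1, 3), (-1, 2), (-2, 2), (-3, 2), (-4, 2)])
Fold: move[1]->L => ULULDLLL (positions: [(0, 0), (0, 1), (-1, 1), (-1, 2), (-2, 2), (-2, 1), (-3, 1), (-4, 1), (-5, 1)])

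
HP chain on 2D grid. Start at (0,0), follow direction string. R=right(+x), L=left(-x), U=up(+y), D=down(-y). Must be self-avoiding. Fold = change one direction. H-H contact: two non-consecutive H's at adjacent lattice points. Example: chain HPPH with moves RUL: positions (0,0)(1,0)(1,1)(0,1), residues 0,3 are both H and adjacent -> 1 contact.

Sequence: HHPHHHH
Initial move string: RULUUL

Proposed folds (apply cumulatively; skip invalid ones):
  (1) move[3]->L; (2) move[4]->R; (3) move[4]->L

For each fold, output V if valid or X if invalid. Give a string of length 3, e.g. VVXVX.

Answer: VXV

Derivation:
Initial: RULUUL -> [(0, 0), (1, 0), (1, 1), (0, 1), (0, 2), (0, 3), (-1, 3)]
Fold 1: move[3]->L => RULLUL VALID
Fold 2: move[4]->R => RULLRL INVALID (collision), skipped
Fold 3: move[4]->L => RULLLL VALID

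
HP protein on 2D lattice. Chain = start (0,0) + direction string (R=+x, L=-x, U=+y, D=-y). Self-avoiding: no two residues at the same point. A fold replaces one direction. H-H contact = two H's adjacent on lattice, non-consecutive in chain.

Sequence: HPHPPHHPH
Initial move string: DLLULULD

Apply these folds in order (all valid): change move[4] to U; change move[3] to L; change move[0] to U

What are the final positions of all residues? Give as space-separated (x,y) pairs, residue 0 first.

Answer: (0,0) (0,1) (-1,1) (-2,1) (-3,1) (-3,2) (-3,3) (-4,3) (-4,2)

Derivation:
Initial moves: DLLULULD
Fold: move[4]->U => DLLUUULD (positions: [(0, 0), (0, -1), (-1, -1), (-2, -1), (-2, 0), (-2, 1), (-2, 2), (-3, 2), (-3, 1)])
Fold: move[3]->L => DLLLUULD (positions: [(0, 0), (0, -1), (-1, -1), (-2, -1), (-3, -1), (-3, 0), (-3, 1), (-4, 1), (-4, 0)])
Fold: move[0]->U => ULLLUULD (positions: [(0, 0), (0, 1), (-1, 1), (-2, 1), (-3, 1), (-3, 2), (-3, 3), (-4, 3), (-4, 2)])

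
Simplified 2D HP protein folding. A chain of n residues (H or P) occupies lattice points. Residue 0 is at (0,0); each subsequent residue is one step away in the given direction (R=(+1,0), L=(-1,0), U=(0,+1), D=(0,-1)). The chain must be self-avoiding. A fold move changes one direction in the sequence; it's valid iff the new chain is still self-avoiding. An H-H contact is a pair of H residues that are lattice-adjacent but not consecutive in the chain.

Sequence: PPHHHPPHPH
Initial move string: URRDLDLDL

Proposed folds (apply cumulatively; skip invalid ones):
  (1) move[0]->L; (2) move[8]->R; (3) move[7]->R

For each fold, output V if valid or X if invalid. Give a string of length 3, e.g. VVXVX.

Initial: URRDLDLDL -> [(0, 0), (0, 1), (1, 1), (2, 1), (2, 0), (1, 0), (1, -1), (0, -1), (0, -2), (-1, -2)]
Fold 1: move[0]->L => LRRDLDLDL INVALID (collision), skipped
Fold 2: move[8]->R => URRDLDLDR VALID
Fold 3: move[7]->R => URRDLDLRR INVALID (collision), skipped

Answer: XVX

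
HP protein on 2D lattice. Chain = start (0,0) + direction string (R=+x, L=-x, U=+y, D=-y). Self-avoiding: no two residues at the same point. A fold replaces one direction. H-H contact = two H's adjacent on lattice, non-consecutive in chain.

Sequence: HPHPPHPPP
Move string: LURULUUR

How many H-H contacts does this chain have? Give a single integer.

Positions: [(0, 0), (-1, 0), (-1, 1), (0, 1), (0, 2), (-1, 2), (-1, 3), (-1, 4), (0, 4)]
H-H contact: residue 2 @(-1,1) - residue 5 @(-1, 2)

Answer: 1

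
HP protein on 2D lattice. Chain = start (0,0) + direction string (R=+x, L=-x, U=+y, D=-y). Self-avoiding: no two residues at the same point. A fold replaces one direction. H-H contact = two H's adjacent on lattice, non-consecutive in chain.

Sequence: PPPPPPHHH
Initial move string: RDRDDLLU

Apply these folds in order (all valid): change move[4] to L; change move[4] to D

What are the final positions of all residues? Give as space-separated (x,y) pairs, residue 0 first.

Initial moves: RDRDDLLU
Fold: move[4]->L => RDRDLLLU (positions: [(0, 0), (1, 0), (1, -1), (2, -1), (2, -2), (1, -2), (0, -2), (-1, -2), (-1, -1)])
Fold: move[4]->D => RDRDDLLU (positions: [(0, 0), (1, 0), (1, -1), (2, -1), (2, -2), (2, -3), (1, -3), (0, -3), (0, -2)])

Answer: (0,0) (1,0) (1,-1) (2,-1) (2,-2) (2,-3) (1,-3) (0,-3) (0,-2)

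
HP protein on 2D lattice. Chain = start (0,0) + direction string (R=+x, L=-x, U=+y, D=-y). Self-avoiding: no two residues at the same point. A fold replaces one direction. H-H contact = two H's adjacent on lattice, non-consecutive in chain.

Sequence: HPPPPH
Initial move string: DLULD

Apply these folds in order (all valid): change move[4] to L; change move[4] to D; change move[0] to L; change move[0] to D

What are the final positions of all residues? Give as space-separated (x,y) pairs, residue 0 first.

Initial moves: DLULD
Fold: move[4]->L => DLULL (positions: [(0, 0), (0, -1), (-1, -1), (-1, 0), (-2, 0), (-3, 0)])
Fold: move[4]->D => DLULD (positions: [(0, 0), (0, -1), (-1, -1), (-1, 0), (-2, 0), (-2, -1)])
Fold: move[0]->L => LLULD (positions: [(0, 0), (-1, 0), (-2, 0), (-2, 1), (-3, 1), (-3, 0)])
Fold: move[0]->D => DLULD (positions: [(0, 0), (0, -1), (-1, -1), (-1, 0), (-2, 0), (-2, -1)])

Answer: (0,0) (0,-1) (-1,-1) (-1,0) (-2,0) (-2,-1)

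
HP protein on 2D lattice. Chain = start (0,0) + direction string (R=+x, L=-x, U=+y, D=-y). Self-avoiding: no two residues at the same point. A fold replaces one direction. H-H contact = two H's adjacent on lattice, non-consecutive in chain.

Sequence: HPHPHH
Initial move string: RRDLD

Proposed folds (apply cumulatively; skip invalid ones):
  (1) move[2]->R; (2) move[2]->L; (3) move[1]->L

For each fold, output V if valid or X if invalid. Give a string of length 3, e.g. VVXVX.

Answer: XXX

Derivation:
Initial: RRDLD -> [(0, 0), (1, 0), (2, 0), (2, -1), (1, -1), (1, -2)]
Fold 1: move[2]->R => RRRLD INVALID (collision), skipped
Fold 2: move[2]->L => RRLLD INVALID (collision), skipped
Fold 3: move[1]->L => RLDLD INVALID (collision), skipped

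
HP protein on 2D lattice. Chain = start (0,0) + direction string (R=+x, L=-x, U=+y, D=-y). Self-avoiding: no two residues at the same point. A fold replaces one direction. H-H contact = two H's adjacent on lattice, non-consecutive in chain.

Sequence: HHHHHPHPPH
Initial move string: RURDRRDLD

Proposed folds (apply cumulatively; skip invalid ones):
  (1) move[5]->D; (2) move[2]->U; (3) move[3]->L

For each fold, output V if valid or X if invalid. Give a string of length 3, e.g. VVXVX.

Initial: RURDRRDLD -> [(0, 0), (1, 0), (1, 1), (2, 1), (2, 0), (3, 0), (4, 0), (4, -1), (3, -1), (3, -2)]
Fold 1: move[5]->D => RURDRDDLD VALID
Fold 2: move[2]->U => RUUDRDDLD INVALID (collision), skipped
Fold 3: move[3]->L => RURLRDDLD INVALID (collision), skipped

Answer: VXX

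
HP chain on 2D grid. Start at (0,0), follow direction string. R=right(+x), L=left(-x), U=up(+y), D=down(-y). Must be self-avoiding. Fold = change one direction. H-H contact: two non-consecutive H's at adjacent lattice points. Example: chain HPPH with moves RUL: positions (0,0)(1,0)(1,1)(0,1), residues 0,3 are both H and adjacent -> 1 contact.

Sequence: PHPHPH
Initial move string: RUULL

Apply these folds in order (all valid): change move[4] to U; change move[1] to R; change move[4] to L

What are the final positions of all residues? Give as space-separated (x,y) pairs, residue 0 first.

Answer: (0,0) (1,0) (2,0) (2,1) (1,1) (0,1)

Derivation:
Initial moves: RUULL
Fold: move[4]->U => RUULU (positions: [(0, 0), (1, 0), (1, 1), (1, 2), (0, 2), (0, 3)])
Fold: move[1]->R => RRULU (positions: [(0, 0), (1, 0), (2, 0), (2, 1), (1, 1), (1, 2)])
Fold: move[4]->L => RRULL (positions: [(0, 0), (1, 0), (2, 0), (2, 1), (1, 1), (0, 1)])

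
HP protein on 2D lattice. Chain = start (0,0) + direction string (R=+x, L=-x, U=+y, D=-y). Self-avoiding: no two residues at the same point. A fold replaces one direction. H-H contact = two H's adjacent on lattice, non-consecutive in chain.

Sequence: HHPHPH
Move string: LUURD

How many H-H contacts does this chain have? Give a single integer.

Answer: 1

Derivation:
Positions: [(0, 0), (-1, 0), (-1, 1), (-1, 2), (0, 2), (0, 1)]
H-H contact: residue 0 @(0,0) - residue 5 @(0, 1)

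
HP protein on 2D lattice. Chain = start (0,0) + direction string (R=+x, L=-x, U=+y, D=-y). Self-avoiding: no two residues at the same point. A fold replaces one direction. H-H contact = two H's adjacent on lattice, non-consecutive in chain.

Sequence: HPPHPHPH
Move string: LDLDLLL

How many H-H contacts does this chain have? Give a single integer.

Answer: 0

Derivation:
Positions: [(0, 0), (-1, 0), (-1, -1), (-2, -1), (-2, -2), (-3, -2), (-4, -2), (-5, -2)]
No H-H contacts found.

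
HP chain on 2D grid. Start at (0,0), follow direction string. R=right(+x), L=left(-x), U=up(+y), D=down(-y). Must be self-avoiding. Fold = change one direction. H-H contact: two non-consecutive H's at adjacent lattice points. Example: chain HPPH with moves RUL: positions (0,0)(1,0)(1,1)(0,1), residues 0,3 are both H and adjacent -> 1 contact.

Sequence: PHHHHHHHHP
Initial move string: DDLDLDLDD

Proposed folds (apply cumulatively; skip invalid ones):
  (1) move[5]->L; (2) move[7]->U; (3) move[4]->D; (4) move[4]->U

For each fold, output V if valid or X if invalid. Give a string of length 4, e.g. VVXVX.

Initial: DDLDLDLDD -> [(0, 0), (0, -1), (0, -2), (-1, -2), (-1, -3), (-2, -3), (-2, -4), (-3, -4), (-3, -5), (-3, -6)]
Fold 1: move[5]->L => DDLDLLLDD VALID
Fold 2: move[7]->U => DDLDLLLUD INVALID (collision), skipped
Fold 3: move[4]->D => DDLDDLLDD VALID
Fold 4: move[4]->U => DDLDULLDD INVALID (collision), skipped

Answer: VXVX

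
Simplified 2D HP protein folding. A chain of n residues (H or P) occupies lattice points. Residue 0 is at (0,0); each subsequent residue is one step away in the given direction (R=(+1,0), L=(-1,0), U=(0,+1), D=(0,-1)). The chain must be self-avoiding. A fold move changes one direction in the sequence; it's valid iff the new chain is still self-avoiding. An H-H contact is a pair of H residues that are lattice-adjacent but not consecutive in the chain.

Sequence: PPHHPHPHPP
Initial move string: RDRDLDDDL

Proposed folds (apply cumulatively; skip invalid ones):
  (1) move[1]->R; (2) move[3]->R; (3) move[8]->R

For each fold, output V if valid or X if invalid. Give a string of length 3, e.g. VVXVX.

Answer: VXV

Derivation:
Initial: RDRDLDDDL -> [(0, 0), (1, 0), (1, -1), (2, -1), (2, -2), (1, -2), (1, -3), (1, -4), (1, -5), (0, -5)]
Fold 1: move[1]->R => RRRDLDDDL VALID
Fold 2: move[3]->R => RRRRLDDDL INVALID (collision), skipped
Fold 3: move[8]->R => RRRDLDDDR VALID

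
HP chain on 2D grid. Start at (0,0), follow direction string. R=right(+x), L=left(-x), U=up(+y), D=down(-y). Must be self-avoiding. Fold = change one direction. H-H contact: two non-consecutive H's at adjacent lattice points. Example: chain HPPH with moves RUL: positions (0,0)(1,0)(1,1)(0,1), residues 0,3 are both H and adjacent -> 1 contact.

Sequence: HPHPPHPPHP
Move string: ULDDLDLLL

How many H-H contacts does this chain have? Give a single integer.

Positions: [(0, 0), (0, 1), (-1, 1), (-1, 0), (-1, -1), (-2, -1), (-2, -2), (-3, -2), (-4, -2), (-5, -2)]
No H-H contacts found.

Answer: 0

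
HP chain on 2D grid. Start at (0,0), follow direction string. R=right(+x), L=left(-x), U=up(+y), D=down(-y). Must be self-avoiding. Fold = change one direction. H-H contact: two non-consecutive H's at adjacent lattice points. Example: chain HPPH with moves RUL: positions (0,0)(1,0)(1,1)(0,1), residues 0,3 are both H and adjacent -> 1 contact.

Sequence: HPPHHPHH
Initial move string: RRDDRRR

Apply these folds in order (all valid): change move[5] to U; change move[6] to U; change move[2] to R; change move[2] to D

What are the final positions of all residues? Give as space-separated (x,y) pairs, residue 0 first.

Answer: (0,0) (1,0) (2,0) (2,-1) (2,-2) (3,-2) (3,-1) (3,0)

Derivation:
Initial moves: RRDDRRR
Fold: move[5]->U => RRDDRUR (positions: [(0, 0), (1, 0), (2, 0), (2, -1), (2, -2), (3, -2), (3, -1), (4, -1)])
Fold: move[6]->U => RRDDRUU (positions: [(0, 0), (1, 0), (2, 0), (2, -1), (2, -2), (3, -2), (3, -1), (3, 0)])
Fold: move[2]->R => RRRDRUU (positions: [(0, 0), (1, 0), (2, 0), (3, 0), (3, -1), (4, -1), (4, 0), (4, 1)])
Fold: move[2]->D => RRDDRUU (positions: [(0, 0), (1, 0), (2, 0), (2, -1), (2, -2), (3, -2), (3, -1), (3, 0)])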